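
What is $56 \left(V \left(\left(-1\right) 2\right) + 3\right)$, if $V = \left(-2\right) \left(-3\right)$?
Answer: $-504$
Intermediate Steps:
$V = 6$
$56 \left(V \left(\left(-1\right) 2\right) + 3\right) = 56 \left(6 \left(\left(-1\right) 2\right) + 3\right) = 56 \left(6 \left(-2\right) + 3\right) = 56 \left(-12 + 3\right) = 56 \left(-9\right) = -504$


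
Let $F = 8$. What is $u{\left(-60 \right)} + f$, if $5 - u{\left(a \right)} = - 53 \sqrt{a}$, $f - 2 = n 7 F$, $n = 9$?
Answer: $511 + 106 i \sqrt{15} \approx 511.0 + 410.54 i$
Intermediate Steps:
$f = 506$ ($f = 2 + 9 \cdot 7 \cdot 8 = 2 + 63 \cdot 8 = 2 + 504 = 506$)
$u{\left(a \right)} = 5 + 53 \sqrt{a}$ ($u{\left(a \right)} = 5 - - 53 \sqrt{a} = 5 + 53 \sqrt{a}$)
$u{\left(-60 \right)} + f = \left(5 + 53 \sqrt{-60}\right) + 506 = \left(5 + 53 \cdot 2 i \sqrt{15}\right) + 506 = \left(5 + 106 i \sqrt{15}\right) + 506 = 511 + 106 i \sqrt{15}$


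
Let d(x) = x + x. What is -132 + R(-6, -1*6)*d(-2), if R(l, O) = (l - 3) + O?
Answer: -72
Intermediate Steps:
d(x) = 2*x
R(l, O) = -3 + O + l (R(l, O) = (-3 + l) + O = -3 + O + l)
-132 + R(-6, -1*6)*d(-2) = -132 + (-3 - 1*6 - 6)*(2*(-2)) = -132 + (-3 - 6 - 6)*(-4) = -132 - 15*(-4) = -132 + 60 = -72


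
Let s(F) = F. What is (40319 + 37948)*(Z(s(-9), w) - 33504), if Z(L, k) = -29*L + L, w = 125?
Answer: -2602534284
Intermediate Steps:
Z(L, k) = -28*L
(40319 + 37948)*(Z(s(-9), w) - 33504) = (40319 + 37948)*(-28*(-9) - 33504) = 78267*(252 - 33504) = 78267*(-33252) = -2602534284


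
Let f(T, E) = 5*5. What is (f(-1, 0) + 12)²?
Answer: 1369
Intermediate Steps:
f(T, E) = 25
(f(-1, 0) + 12)² = (25 + 12)² = 37² = 1369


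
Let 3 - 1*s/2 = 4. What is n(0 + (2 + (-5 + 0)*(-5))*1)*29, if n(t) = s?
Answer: -58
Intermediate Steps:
s = -2 (s = 6 - 2*4 = 6 - 8 = -2)
n(t) = -2
n(0 + (2 + (-5 + 0)*(-5))*1)*29 = -2*29 = -58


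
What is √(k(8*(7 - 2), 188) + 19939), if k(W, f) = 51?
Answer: √19990 ≈ 141.39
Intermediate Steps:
√(k(8*(7 - 2), 188) + 19939) = √(51 + 19939) = √19990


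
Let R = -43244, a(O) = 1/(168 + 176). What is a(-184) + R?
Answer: -14875935/344 ≈ -43244.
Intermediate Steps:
a(O) = 1/344
a(-184) + R = 1/344 - 43244 = -14875935/344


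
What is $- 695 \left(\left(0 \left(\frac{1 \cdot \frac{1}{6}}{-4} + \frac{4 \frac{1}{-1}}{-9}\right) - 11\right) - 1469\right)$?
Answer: $1028600$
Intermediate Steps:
$- 695 \left(\left(0 \left(\frac{1 \cdot \frac{1}{6}}{-4} + \frac{4 \frac{1}{-1}}{-9}\right) - 11\right) - 1469\right) = - 695 \left(\left(0 \left(1 \cdot \frac{1}{6} \left(- \frac{1}{4}\right) + 4 \left(-1\right) \left(- \frac{1}{9}\right)\right) - 11\right) - 1469\right) = - 695 \left(\left(0 \left(\frac{1}{6} \left(- \frac{1}{4}\right) - - \frac{4}{9}\right) - 11\right) - 1469\right) = - 695 \left(\left(0 \left(- \frac{1}{24} + \frac{4}{9}\right) - 11\right) - 1469\right) = - 695 \left(\left(0 \cdot \frac{29}{72} - 11\right) - 1469\right) = - 695 \left(\left(0 - 11\right) - 1469\right) = - 695 \left(-11 - 1469\right) = \left(-695\right) \left(-1480\right) = 1028600$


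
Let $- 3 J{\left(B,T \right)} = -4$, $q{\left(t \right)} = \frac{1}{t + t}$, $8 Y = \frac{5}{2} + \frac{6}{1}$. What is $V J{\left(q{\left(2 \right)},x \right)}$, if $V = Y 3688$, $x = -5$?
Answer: $\frac{15674}{3} \approx 5224.7$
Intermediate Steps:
$Y = \frac{17}{16}$ ($Y = \frac{\frac{5}{2} + \frac{6}{1}}{8} = \frac{5 \cdot \frac{1}{2} + 6 \cdot 1}{8} = \frac{\frac{5}{2} + 6}{8} = \frac{1}{8} \cdot \frac{17}{2} = \frac{17}{16} \approx 1.0625$)
$q{\left(t \right)} = \frac{1}{2 t}$
$J{\left(B,T \right)} = \frac{4}{3}$ ($J{\left(B,T \right)} = \left(- \frac{1}{3}\right) \left(-4\right) = \frac{4}{3}$)
$V = \frac{7837}{2}$ ($V = \frac{17}{16} \cdot 3688 = \frac{7837}{2} \approx 3918.5$)
$V J{\left(q{\left(2 \right)},x \right)} = \frac{7837}{2} \cdot \frac{4}{3} = \frac{15674}{3}$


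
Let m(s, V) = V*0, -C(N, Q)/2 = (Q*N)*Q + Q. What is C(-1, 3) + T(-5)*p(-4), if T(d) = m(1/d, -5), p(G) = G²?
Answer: 12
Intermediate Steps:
C(N, Q) = -2*Q - 2*N*Q² (C(N, Q) = -2*((Q*N)*Q + Q) = -2*((N*Q)*Q + Q) = -2*(N*Q² + Q) = -2*(Q + N*Q²) = -2*Q - 2*N*Q²)
m(s, V) = 0
T(d) = 0
C(-1, 3) + T(-5)*p(-4) = -2*3*(1 - 1*3) + 0*(-4)² = -2*3*(1 - 3) + 0*16 = -2*3*(-2) + 0 = 12 + 0 = 12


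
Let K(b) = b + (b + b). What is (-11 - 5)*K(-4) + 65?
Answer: 257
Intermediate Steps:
K(b) = 3*b (K(b) = b + 2*b = 3*b)
(-11 - 5)*K(-4) + 65 = (-11 - 5)*(3*(-4)) + 65 = -16*(-12) + 65 = 192 + 65 = 257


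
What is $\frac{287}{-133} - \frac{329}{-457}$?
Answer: $- \frac{12486}{8683} \approx -1.438$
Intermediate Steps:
$\frac{287}{-133} - \frac{329}{-457} = 287 \left(- \frac{1}{133}\right) - - \frac{329}{457} = - \frac{41}{19} + \frac{329}{457} = - \frac{12486}{8683}$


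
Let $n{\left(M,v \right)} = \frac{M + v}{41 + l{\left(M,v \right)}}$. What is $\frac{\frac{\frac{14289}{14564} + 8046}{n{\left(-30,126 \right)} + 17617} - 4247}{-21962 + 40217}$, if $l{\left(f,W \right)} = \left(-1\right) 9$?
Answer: $- \frac{99067099157}{425868704400} \approx -0.23262$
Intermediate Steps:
$l{\left(f,W \right)} = -9$
$n{\left(M,v \right)} = \frac{M}{32} + \frac{v}{32}$ ($n{\left(M,v \right)} = \frac{M + v}{41 - 9} = \frac{M + v}{32} = \left(M + v\right) \frac{1}{32} = \frac{M}{32} + \frac{v}{32}$)
$\frac{\frac{\frac{14289}{14564} + 8046}{n{\left(-30,126 \right)} + 17617} - 4247}{-21962 + 40217} = \frac{\frac{\frac{14289}{14564} + 8046}{\left(\frac{1}{32} \left(-30\right) + \frac{1}{32} \cdot 126\right) + 17617} - 4247}{-21962 + 40217} = \frac{\frac{14289 \cdot \frac{1}{14564} + 8046}{\left(- \frac{15}{16} + \frac{63}{16}\right) + 17617} - 4247}{18255} = \left(\frac{\frac{1299}{1324} + 8046}{3 + 17617} - 4247\right) \frac{1}{18255} = \left(\frac{10654203}{1324 \cdot 17620} - 4247\right) \frac{1}{18255} = \left(\frac{10654203}{1324} \cdot \frac{1}{17620} - 4247\right) \frac{1}{18255} = \left(\frac{10654203}{23328880} - 4247\right) \frac{1}{18255} = \left(- \frac{99067099157}{23328880}\right) \frac{1}{18255} = - \frac{99067099157}{425868704400}$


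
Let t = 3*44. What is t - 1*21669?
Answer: -21537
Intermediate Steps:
t = 132
t - 1*21669 = 132 - 1*21669 = 132 - 21669 = -21537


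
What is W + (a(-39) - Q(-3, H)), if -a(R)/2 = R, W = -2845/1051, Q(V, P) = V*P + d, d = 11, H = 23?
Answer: 140091/1051 ≈ 133.29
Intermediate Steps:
Q(V, P) = 11 + P*V (Q(V, P) = V*P + 11 = P*V + 11 = 11 + P*V)
W = -2845/1051 (W = -2845*1/1051 = -2845/1051 ≈ -2.7069)
a(R) = -2*R
W + (a(-39) - Q(-3, H)) = -2845/1051 + (-2*(-39) - (11 + 23*(-3))) = -2845/1051 + (78 - (11 - 69)) = -2845/1051 + (78 - 1*(-58)) = -2845/1051 + (78 + 58) = -2845/1051 + 136 = 140091/1051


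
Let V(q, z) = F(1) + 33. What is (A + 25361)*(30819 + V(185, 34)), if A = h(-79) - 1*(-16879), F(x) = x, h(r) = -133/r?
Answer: 102959330329/79 ≈ 1.3033e+9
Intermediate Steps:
V(q, z) = 34 (V(q, z) = 1 + 33 = 34)
A = 1333574/79 (A = -133/(-79) - 1*(-16879) = -133*(-1/79) + 16879 = 133/79 + 16879 = 1333574/79 ≈ 16881.)
(A + 25361)*(30819 + V(185, 34)) = (1333574/79 + 25361)*(30819 + 34) = (3337093/79)*30853 = 102959330329/79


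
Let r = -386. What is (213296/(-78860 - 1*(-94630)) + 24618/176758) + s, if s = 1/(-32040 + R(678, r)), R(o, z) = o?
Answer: 298643949919219/21855187231230 ≈ 13.665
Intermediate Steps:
s = -1/31362 (s = 1/(-32040 + 678) = 1/(-31362) = -1/31362 ≈ -3.1886e-5)
(213296/(-78860 - 1*(-94630)) + 24618/176758) + s = (213296/(-78860 - 1*(-94630)) + 24618/176758) - 1/31362 = (213296/(-78860 + 94630) + 24618*(1/176758)) - 1/31362 = (213296/15770 + 12309/88379) - 1/31362 = (213296*(1/15770) + 12309/88379) - 1/31362 = (106648/7885 + 12309/88379) - 1/31362 = 9522500057/696868415 - 1/31362 = 298643949919219/21855187231230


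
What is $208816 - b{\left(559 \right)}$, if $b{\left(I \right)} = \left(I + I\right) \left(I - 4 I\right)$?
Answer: $2083702$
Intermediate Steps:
$b{\left(I \right)} = - 6 I^{2}$ ($b{\left(I \right)} = 2 I \left(- 3 I\right) = - 6 I^{2}$)
$208816 - b{\left(559 \right)} = 208816 - - 6 \cdot 559^{2} = 208816 - \left(-6\right) 312481 = 208816 - -1874886 = 208816 + 1874886 = 2083702$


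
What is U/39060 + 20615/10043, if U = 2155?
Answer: 165372913/78455916 ≈ 2.1078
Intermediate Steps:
U/39060 + 20615/10043 = 2155/39060 + 20615/10043 = 2155*(1/39060) + 20615*(1/10043) = 431/7812 + 20615/10043 = 165372913/78455916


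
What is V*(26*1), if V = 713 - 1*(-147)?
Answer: 22360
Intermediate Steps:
V = 860 (V = 713 + 147 = 860)
V*(26*1) = 860*(26*1) = 860*26 = 22360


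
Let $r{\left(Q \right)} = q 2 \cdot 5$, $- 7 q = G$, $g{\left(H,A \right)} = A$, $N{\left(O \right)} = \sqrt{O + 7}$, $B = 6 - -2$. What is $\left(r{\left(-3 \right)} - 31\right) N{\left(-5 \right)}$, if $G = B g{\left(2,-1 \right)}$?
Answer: $- \frac{137 \sqrt{2}}{7} \approx -27.678$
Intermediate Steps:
$B = 8$ ($B = 6 + 2 = 8$)
$N{\left(O \right)} = \sqrt{7 + O}$
$G = -8$ ($G = 8 \left(-1\right) = -8$)
$q = \frac{8}{7}$ ($q = \left(- \frac{1}{7}\right) \left(-8\right) = \frac{8}{7} \approx 1.1429$)
$r{\left(Q \right)} = \frac{80}{7}$ ($r{\left(Q \right)} = \frac{8}{7} \cdot 2 \cdot 5 = \frac{16}{7} \cdot 5 = \frac{80}{7}$)
$\left(r{\left(-3 \right)} - 31\right) N{\left(-5 \right)} = \left(\frac{80}{7} - 31\right) \sqrt{7 - 5} = - \frac{137 \sqrt{2}}{7}$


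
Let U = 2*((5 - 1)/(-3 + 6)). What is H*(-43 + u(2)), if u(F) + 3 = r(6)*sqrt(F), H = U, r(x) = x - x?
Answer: -368/3 ≈ -122.67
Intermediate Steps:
r(x) = 0
U = 8/3 (U = 2*(4/3) = 8/3 ≈ 2.6667)
H = 8/3 ≈ 2.6667
u(F) = -3 (u(F) = -3 + 0*sqrt(F) = -3 + 0 = -3)
H*(-43 + u(2)) = 8*(-43 - 3)/3 = (8/3)*(-46) = -368/3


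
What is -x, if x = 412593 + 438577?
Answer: -851170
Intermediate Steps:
x = 851170
-x = -1*851170 = -851170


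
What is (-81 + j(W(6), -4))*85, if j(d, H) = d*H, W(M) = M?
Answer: -8925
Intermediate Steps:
j(d, H) = H*d
(-81 + j(W(6), -4))*85 = (-81 - 4*6)*85 = (-81 - 24)*85 = -105*85 = -8925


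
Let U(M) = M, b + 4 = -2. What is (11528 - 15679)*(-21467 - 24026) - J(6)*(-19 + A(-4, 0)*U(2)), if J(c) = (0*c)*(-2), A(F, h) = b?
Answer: 188841443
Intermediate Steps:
b = -6 (b = -4 - 2 = -6)
A(F, h) = -6
J(c) = 0 (J(c) = 0*(-2) = 0)
(11528 - 15679)*(-21467 - 24026) - J(6)*(-19 + A(-4, 0)*U(2)) = (11528 - 15679)*(-21467 - 24026) - 0*(-19 - 6*2) = -4151*(-45493) - 0*(-19 - 12) = 188841443 - 0*(-31) = 188841443 - 1*0 = 188841443 + 0 = 188841443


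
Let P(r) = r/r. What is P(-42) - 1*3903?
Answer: -3902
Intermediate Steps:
P(r) = 1
P(-42) - 1*3903 = 1 - 1*3903 = 1 - 3903 = -3902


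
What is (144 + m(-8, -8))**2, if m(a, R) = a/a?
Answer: 21025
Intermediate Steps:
m(a, R) = 1
(144 + m(-8, -8))**2 = (144 + 1)**2 = 145**2 = 21025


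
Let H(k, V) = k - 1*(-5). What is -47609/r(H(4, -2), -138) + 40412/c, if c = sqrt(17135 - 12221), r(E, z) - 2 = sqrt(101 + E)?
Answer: 47609/53 - 47609*sqrt(110)/106 + 20206*sqrt(546)/819 ≈ -3235.9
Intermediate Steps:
H(k, V) = 5 + k (H(k, V) = k + 5 = 5 + k)
r(E, z) = 2 + sqrt(101 + E)
c = 3*sqrt(546) (c = sqrt(4914) = 3*sqrt(546) ≈ 70.100)
-47609/r(H(4, -2), -138) + 40412/c = -47609/(2 + sqrt(101 + (5 + 4))) + 40412/((3*sqrt(546))) = -47609/(2 + sqrt(101 + 9)) + 40412*(sqrt(546)/1638) = -47609/(2 + sqrt(110)) + 20206*sqrt(546)/819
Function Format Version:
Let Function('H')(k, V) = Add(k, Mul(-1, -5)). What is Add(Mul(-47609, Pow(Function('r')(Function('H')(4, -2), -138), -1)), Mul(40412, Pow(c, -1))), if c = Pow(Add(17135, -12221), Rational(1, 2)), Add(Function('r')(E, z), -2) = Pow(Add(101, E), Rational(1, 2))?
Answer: Add(Rational(47609, 53), Mul(Rational(-47609, 106), Pow(110, Rational(1, 2))), Mul(Rational(20206, 819), Pow(546, Rational(1, 2)))) ≈ -3235.9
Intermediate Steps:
Function('H')(k, V) = Add(5, k) (Function('H')(k, V) = Add(k, 5) = Add(5, k))
Function('r')(E, z) = Add(2, Pow(Add(101, E), Rational(1, 2)))
c = Mul(3, Pow(546, Rational(1, 2))) (c = Pow(4914, Rational(1, 2)) = Mul(3, Pow(546, Rational(1, 2))) ≈ 70.100)
Add(Mul(-47609, Pow(Function('r')(Function('H')(4, -2), -138), -1)), Mul(40412, Pow(c, -1))) = Add(Mul(-47609, Pow(Add(2, Pow(Add(101, Add(5, 4)), Rational(1, 2))), -1)), Mul(40412, Pow(Mul(3, Pow(546, Rational(1, 2))), -1))) = Add(Mul(-47609, Pow(Add(2, Pow(Add(101, 9), Rational(1, 2))), -1)), Mul(40412, Mul(Rational(1, 1638), Pow(546, Rational(1, 2))))) = Add(Mul(-47609, Pow(Add(2, Pow(110, Rational(1, 2))), -1)), Mul(Rational(20206, 819), Pow(546, Rational(1, 2))))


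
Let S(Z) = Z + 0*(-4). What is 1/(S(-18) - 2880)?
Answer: -1/2898 ≈ -0.00034507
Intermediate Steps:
S(Z) = Z (S(Z) = Z + 0 = Z)
1/(S(-18) - 2880) = 1/(-18 - 2880) = 1/(-2898) = -1/2898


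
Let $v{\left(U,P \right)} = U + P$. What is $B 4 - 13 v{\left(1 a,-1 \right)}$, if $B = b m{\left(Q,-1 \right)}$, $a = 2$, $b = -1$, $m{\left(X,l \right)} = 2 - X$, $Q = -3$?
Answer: $-33$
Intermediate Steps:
$B = -5$ ($B = - (2 - -3) = - (2 + 3) = \left(-1\right) 5 = -5$)
$v{\left(U,P \right)} = P + U$
$B 4 - 13 v{\left(1 a,-1 \right)} = \left(-5\right) 4 - 13 \left(-1 + 1 \cdot 2\right) = -20 - 13 \left(-1 + 2\right) = -20 - 13 = -33$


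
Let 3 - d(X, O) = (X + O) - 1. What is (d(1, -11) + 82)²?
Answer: 9216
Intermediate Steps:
d(X, O) = 4 - O - X (d(X, O) = 3 - ((X + O) - 1) = 3 - ((O + X) - 1) = 3 - (-1 + O + X) = 3 + (1 - O - X) = 4 - O - X)
(d(1, -11) + 82)² = ((4 - 1*(-11) - 1*1) + 82)² = ((4 + 11 - 1) + 82)² = (14 + 82)² = 96² = 9216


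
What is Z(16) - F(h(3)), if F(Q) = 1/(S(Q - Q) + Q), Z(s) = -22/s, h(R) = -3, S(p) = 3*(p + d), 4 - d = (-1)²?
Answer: -37/24 ≈ -1.5417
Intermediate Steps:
d = 3 (d = 4 - 1*(-1)² = 4 - 1*1 = 4 - 1 = 3)
S(p) = 9 + 3*p (S(p) = 3*(p + 3) = 3*(3 + p) = 9 + 3*p)
F(Q) = 1/(9 + Q) (F(Q) = 1/((9 + 3*(Q - Q)) + Q) = 1/((9 + 3*0) + Q) = 1/((9 + 0) + Q) = 1/(9 + Q))
Z(16) - F(h(3)) = -22/16 - 1/(9 - 3) = -22*1/16 - 1/6 = -11/8 - 1*⅙ = -11/8 - ⅙ = -37/24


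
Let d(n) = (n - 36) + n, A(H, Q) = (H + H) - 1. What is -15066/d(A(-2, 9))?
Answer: 7533/23 ≈ 327.52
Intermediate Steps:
A(H, Q) = -1 + 2*H (A(H, Q) = 2*H - 1 = -1 + 2*H)
d(n) = -36 + 2*n (d(n) = (-36 + n) + n = -36 + 2*n)
-15066/d(A(-2, 9)) = -15066/(-36 + 2*(-1 + 2*(-2))) = -15066/(-36 + 2*(-1 - 4)) = -15066/(-36 + 2*(-5)) = -15066/(-36 - 10) = -15066/(-46) = -15066*(-1/46) = 7533/23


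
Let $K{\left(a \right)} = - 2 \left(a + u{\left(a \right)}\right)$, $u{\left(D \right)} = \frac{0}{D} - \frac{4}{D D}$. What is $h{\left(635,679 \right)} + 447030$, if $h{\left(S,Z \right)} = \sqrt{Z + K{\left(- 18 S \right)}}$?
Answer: $447030 + \frac{\sqrt{768812575277}}{5715} \approx 4.4718 \cdot 10^{5}$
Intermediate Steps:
$u{\left(D \right)} = - \frac{4}{D^{2}}$ ($u{\left(D \right)} = 0 - \frac{4}{D^{2}} = - \frac{4}{D^{2}}$)
$K{\left(a \right)} = - 2 a + \frac{8}{a^{2}}$ ($K{\left(a \right)} = - 2 \left(a - \frac{4}{a^{2}}\right) = - 2 a + \frac{8}{a^{2}}$)
$h{\left(S,Z \right)} = \sqrt{Z + 36 S + \frac{2}{81 S^{2}}}$ ($h{\left(S,Z \right)} = \sqrt{Z - \left(- 8 \frac{1}{324 S^{2}} + 2 \left(-18\right) S\right)} = \sqrt{Z + \left(36 S + 8 \frac{1}{324 S^{2}}\right)} = \sqrt{Z + \left(36 S + \frac{2}{81 S^{2}}\right)} = \sqrt{Z + 36 S + \frac{2}{81 S^{2}}}$)
$h{\left(635,679 \right)} + 447030 = \frac{\sqrt{\frac{2}{403225} + 81 \cdot 679 + 2916 \cdot 635}}{9} + 447030 = \frac{\sqrt{2 \cdot \frac{1}{403225} + 54999 + 1851660}}{9} + 447030 = \frac{\sqrt{\frac{2}{403225} + 54999 + 1851660}}{9} + 447030 = \frac{\sqrt{\frac{768812575277}{403225}}}{9} + 447030 = \frac{\frac{1}{635} \sqrt{768812575277}}{9} + 447030 = \frac{\sqrt{768812575277}}{5715} + 447030 = 447030 + \frac{\sqrt{768812575277}}{5715}$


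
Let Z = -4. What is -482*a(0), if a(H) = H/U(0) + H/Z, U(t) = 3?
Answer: 0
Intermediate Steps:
a(H) = H/12 (a(H) = H/3 + H/(-4) = H*(⅓) + H*(-¼) = H/3 - H/4 = H/12)
-482*a(0) = -241*0/6 = -482*0 = 0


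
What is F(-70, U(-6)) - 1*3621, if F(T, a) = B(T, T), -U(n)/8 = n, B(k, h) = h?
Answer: -3691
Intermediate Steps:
U(n) = -8*n
F(T, a) = T
F(-70, U(-6)) - 1*3621 = -70 - 1*3621 = -70 - 3621 = -3691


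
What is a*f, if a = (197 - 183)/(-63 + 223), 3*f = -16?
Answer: -7/15 ≈ -0.46667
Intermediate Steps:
f = -16/3 (f = (⅓)*(-16) = -16/3 ≈ -5.3333)
a = 7/80 (a = 14/160 = 14*(1/160) = 7/80 ≈ 0.087500)
a*f = (7/80)*(-16/3) = -7/15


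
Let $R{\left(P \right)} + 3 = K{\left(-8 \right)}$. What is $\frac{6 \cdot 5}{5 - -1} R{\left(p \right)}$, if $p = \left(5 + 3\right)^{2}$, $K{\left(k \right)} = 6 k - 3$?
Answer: $-270$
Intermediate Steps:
$K{\left(k \right)} = -3 + 6 k$
$p = 64$ ($p = 8^{2} = 64$)
$R{\left(P \right)} = -54$ ($R{\left(P \right)} = -3 + \left(-3 + 6 \left(-8\right)\right) = -3 - 51 = -54$)
$\frac{6 \cdot 5}{5 - -1} R{\left(p \right)} = \frac{6 \cdot 5}{5 - -1} \left(-54\right) = \frac{30}{5 + 1} \left(-54\right) = \frac{30}{6} \left(-54\right) = 30 \cdot \frac{1}{6} \left(-54\right) = 5 \left(-54\right) = -270$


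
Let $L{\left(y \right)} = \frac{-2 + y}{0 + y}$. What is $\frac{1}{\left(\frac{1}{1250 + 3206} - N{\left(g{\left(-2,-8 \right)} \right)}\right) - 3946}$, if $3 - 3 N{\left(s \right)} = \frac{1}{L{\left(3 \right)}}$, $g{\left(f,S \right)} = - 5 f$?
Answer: $- \frac{4456}{17583375} \approx -0.00025342$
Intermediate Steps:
$L{\left(y \right)} = \frac{-2 + y}{y}$
$N{\left(s \right)} = 0$ ($N{\left(s \right)} = 1 - \frac{1}{3 \frac{-2 + 3}{3}} = 1 - \frac{1}{3 \cdot \frac{1}{3} \cdot 1} = 1 - \frac{\frac{1}{\frac{1}{3}}}{3} = 1 - 1 = 0$)
$\frac{1}{\left(\frac{1}{1250 + 3206} - N{\left(g{\left(-2,-8 \right)} \right)}\right) - 3946} = \frac{1}{\left(\frac{1}{1250 + 3206} - 0\right) - 3946} = \frac{1}{\left(\frac{1}{4456} + 0\right) - 3946} = \frac{1}{\frac{1}{4456} - 3946} = \frac{1}{- \frac{17583375}{4456}} = - \frac{4456}{17583375}$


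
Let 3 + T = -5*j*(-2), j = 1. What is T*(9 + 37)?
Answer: 322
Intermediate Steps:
T = 7 (T = -3 - 5*1*(-2) = -3 - 5*(-2) = -3 + 10 = 7)
T*(9 + 37) = 7*(9 + 37) = 7*46 = 322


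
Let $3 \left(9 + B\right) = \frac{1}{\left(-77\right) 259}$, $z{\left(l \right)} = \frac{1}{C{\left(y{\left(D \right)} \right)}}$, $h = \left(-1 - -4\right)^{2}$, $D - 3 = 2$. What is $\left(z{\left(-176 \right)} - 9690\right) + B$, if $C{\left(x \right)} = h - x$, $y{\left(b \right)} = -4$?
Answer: $- \frac{7543599307}{777777} \approx -9698.9$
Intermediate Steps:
$D = 5$ ($D = 3 + 2 = 5$)
$h = 9$ ($h = \left(-1 + 4\right)^{2} = 3^{2} = 9$)
$C{\left(x \right)} = 9 - x$
$z{\left(l \right)} = \frac{1}{13}$ ($z{\left(l \right)} = \frac{1}{9 - -4} = \frac{1}{9 + 4} = \frac{1}{13}$)
$B = - \frac{538462}{59829}$ ($B = -9 + \frac{1}{3 \left(\left(-77\right) 259\right)} = -9 + \frac{1}{3 \left(-19943\right)} = -9 + \frac{1}{3} \left(- \frac{1}{19943}\right) = -9 - \frac{1}{59829} = - \frac{538462}{59829} \approx -9.0$)
$\left(z{\left(-176 \right)} - 9690\right) + B = \left(\frac{1}{13} - 9690\right) - \frac{538462}{59829} = - \frac{125969}{13} - \frac{538462}{59829} = - \frac{7543599307}{777777}$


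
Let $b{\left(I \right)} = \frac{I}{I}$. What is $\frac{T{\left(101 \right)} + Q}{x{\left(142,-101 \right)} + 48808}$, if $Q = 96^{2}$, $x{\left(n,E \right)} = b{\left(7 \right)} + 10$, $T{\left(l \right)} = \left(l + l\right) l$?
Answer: $\frac{29618}{48819} \approx 0.60669$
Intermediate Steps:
$T{\left(l \right)} = 2 l^{2}$ ($T{\left(l \right)} = 2 l l = 2 l^{2}$)
$b{\left(I \right)} = 1$
$x{\left(n,E \right)} = 11$ ($x{\left(n,E \right)} = 1 + 10 = 11$)
$Q = 9216$
$\frac{T{\left(101 \right)} + Q}{x{\left(142,-101 \right)} + 48808} = \frac{2 \cdot 101^{2} + 9216}{11 + 48808} = \frac{2 \cdot 10201 + 9216}{48819} = \left(20402 + 9216\right) \frac{1}{48819} = 29618 \cdot \frac{1}{48819} = \frac{29618}{48819}$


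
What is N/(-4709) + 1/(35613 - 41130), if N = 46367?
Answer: -255811448/25979553 ≈ -9.8466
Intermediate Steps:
N/(-4709) + 1/(35613 - 41130) = 46367/(-4709) + 1/(35613 - 41130) = 46367*(-1/4709) + 1/(-5517) = -46367/4709 - 1/5517 = -255811448/25979553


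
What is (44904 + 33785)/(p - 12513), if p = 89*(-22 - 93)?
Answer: -78689/22748 ≈ -3.4592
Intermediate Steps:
p = -10235 (p = 89*(-115) = -10235)
(44904 + 33785)/(p - 12513) = (44904 + 33785)/(-10235 - 12513) = 78689/(-22748) = 78689*(-1/22748) = -78689/22748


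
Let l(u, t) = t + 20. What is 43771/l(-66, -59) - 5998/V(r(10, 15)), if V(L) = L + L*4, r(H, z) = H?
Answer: -93172/75 ≈ -1242.3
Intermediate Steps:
l(u, t) = 20 + t
V(L) = 5*L (V(L) = L + 4*L = 5*L)
43771/l(-66, -59) - 5998/V(r(10, 15)) = 43771/(20 - 59) - 5998/(5*10) = 43771/(-39) - 5998/50 = 43771*(-1/39) - 5998*1/50 = -3367/3 - 2999/25 = -93172/75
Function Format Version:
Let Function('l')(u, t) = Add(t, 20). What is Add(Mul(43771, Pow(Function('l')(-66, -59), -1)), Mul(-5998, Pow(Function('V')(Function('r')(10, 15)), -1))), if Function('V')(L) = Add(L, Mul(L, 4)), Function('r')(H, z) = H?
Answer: Rational(-93172, 75) ≈ -1242.3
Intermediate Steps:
Function('l')(u, t) = Add(20, t)
Function('V')(L) = Mul(5, L) (Function('V')(L) = Add(L, Mul(4, L)) = Mul(5, L))
Add(Mul(43771, Pow(Function('l')(-66, -59), -1)), Mul(-5998, Pow(Function('V')(Function('r')(10, 15)), -1))) = Add(Mul(43771, Pow(Add(20, -59), -1)), Mul(-5998, Pow(Mul(5, 10), -1))) = Add(Mul(43771, Pow(-39, -1)), Mul(-5998, Pow(50, -1))) = Add(Mul(43771, Rational(-1, 39)), Mul(-5998, Rational(1, 50))) = Add(Rational(-3367, 3), Rational(-2999, 25)) = Rational(-93172, 75)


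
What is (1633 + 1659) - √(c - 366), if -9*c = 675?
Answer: 3292 - 21*I ≈ 3292.0 - 21.0*I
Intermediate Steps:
c = -75 (c = -⅑*675 = -75)
(1633 + 1659) - √(c - 366) = (1633 + 1659) - √(-75 - 366) = 3292 - √(-441) = 3292 - 21*I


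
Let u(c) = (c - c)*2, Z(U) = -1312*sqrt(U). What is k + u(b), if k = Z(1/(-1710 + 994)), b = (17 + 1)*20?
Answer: -656*I*sqrt(179)/179 ≈ -49.032*I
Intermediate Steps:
b = 360 (b = 18*20 = 360)
k = -656*I*sqrt(179)/179 (k = -1312*I*sqrt(179)/358 = -656*I*sqrt(179)/179 ≈ -49.032*I)
u(c) = 0 (u(c) = 0*2 = 0)
k + u(b) = -656*I*sqrt(179)/179 + 0 = -656*I*sqrt(179)/179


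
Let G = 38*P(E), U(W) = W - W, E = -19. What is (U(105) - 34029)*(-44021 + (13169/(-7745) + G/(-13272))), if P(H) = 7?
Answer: 3666355453874661/2447420 ≈ 1.4980e+9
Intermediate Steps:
U(W) = 0
G = 266 (G = 38*7 = 266)
(U(105) - 34029)*(-44021 + (13169/(-7745) + G/(-13272))) = (0 - 34029)*(-44021 + (13169/(-7745) + 266/(-13272))) = -34029*(-44021 + (13169*(-1/7745) + 266*(-1/13272))) = -34029*(-44021 + (-13169/7745 - 19/948)) = -34029*(-44021 - 12631367/7342260) = -34029*(-323226258827/7342260) = 3666355453874661/2447420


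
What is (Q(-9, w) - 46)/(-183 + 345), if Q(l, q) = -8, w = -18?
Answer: -⅓ ≈ -0.33333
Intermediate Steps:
(Q(-9, w) - 46)/(-183 + 345) = (-8 - 46)/(-183 + 345) = -54/162 = -54*1/162 = -⅓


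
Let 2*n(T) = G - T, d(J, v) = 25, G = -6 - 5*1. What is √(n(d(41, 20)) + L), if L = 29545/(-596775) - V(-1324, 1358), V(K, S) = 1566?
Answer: I*√22565761052295/119355 ≈ 39.8*I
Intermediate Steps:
G = -11 (G = -6 - 5 = -11)
n(T) = -11/2 - T/2 (n(T) = (-11 - T)/2 = -11/2 - T/2)
L = -186915839/119355 (L = 29545/(-596775) - 1*1566 = 29545*(-1/596775) - 1566 = -5909/119355 - 1566 = -186915839/119355 ≈ -1566.0)
√(n(d(41, 20)) + L) = √((-11/2 - ½*25) - 186915839/119355) = √((-11/2 - 25/2) - 186915839/119355) = √(-18 - 186915839/119355) = √(-189064229/119355) = I*√22565761052295/119355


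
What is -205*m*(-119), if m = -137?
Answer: -3342115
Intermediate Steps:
-205*m*(-119) = -205*(-137)*(-119) = 28085*(-119) = -3342115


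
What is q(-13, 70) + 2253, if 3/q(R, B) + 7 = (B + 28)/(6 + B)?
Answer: 488787/217 ≈ 2252.5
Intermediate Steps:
q(R, B) = 3/(-7 + (28 + B)/(6 + B)) (q(R, B) = 3/(-7 + (B + 28)/(6 + B)) = 3/(-7 + (28 + B)/(6 + B)))
q(-13, 70) + 2253 = 3*(-6 - 1*70)/(2*(7 + 3*70)) + 2253 = 3*(-6 - 70)/(2*(7 + 210)) + 2253 = (3/2)*(-76)/217 + 2253 = (3/2)*(1/217)*(-76) + 2253 = -114/217 + 2253 = 488787/217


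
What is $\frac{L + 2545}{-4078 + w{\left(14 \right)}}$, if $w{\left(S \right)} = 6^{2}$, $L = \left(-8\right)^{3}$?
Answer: $- \frac{2033}{4042} \approx -0.50297$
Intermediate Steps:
$L = -512$
$w{\left(S \right)} = 36$
$\frac{L + 2545}{-4078 + w{\left(14 \right)}} = \frac{-512 + 2545}{-4078 + 36} = \frac{2033}{-4042} = 2033 \left(- \frac{1}{4042}\right) = - \frac{2033}{4042}$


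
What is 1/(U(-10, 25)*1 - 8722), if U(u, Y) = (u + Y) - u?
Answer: -1/8697 ≈ -0.00011498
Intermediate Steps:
U(u, Y) = Y (U(u, Y) = (Y + u) - u = Y)
1/(U(-10, 25)*1 - 8722) = 1/(25*1 - 8722) = 1/(25 - 8722) = 1/(-8697) = -1/8697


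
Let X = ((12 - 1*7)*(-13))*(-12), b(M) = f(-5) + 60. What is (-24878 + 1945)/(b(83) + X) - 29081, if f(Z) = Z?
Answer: -24305568/835 ≈ -29108.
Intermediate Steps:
b(M) = 55 (b(M) = -5 + 60 = 55)
X = 780 (X = ((12 - 7)*(-13))*(-12) = (5*(-13))*(-12) = -65*(-12) = 780)
(-24878 + 1945)/(b(83) + X) - 29081 = (-24878 + 1945)/(55 + 780) - 29081 = -22933/835 - 29081 = -24305568/835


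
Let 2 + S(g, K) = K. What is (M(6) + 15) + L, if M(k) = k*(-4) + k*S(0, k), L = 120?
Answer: 135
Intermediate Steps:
S(g, K) = -2 + K
M(k) = -4*k + k*(-2 + k) (M(k) = k*(-4) + k*(-2 + k) = -4*k + k*(-2 + k))
(M(6) + 15) + L = (6*(-6 + 6) + 15) + 120 = (6*0 + 15) + 120 = (0 + 15) + 120 = 15 + 120 = 135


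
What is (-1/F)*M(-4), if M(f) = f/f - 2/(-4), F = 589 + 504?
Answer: -3/2186 ≈ -0.0013724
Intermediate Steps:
F = 1093
M(f) = 3/2 (M(f) = 1 - 2*(-1/4) = 1 + 1/2 = 3/2)
(-1/F)*M(-4) = -1/1093*(3/2) = -1*1/1093*(3/2) = -1/1093*3/2 = -3/2186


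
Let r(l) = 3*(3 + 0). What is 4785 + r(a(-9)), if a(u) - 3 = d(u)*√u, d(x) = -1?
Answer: 4794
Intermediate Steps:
a(u) = 3 - √u
r(l) = 9 (r(l) = 3*3 = 9)
4785 + r(a(-9)) = 4785 + 9 = 4794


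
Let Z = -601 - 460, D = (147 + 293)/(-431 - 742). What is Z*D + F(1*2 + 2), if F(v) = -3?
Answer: 463321/1173 ≈ 394.99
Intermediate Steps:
D = -440/1173 (D = 440/(-1173) = 440*(-1/1173) = -440/1173 ≈ -0.37511)
Z = -1061
Z*D + F(1*2 + 2) = -1061*(-440/1173) - 3 = 466840/1173 - 3 = 463321/1173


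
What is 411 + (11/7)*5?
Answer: 2932/7 ≈ 418.86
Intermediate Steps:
411 + (11/7)*5 = 411 + 55/7 = 2932/7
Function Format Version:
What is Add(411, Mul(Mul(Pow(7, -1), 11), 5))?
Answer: Rational(2932, 7) ≈ 418.86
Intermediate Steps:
Add(411, Mul(Mul(Pow(7, -1), 11), 5)) = Add(411, Mul(Mul(Rational(1, 7), 11), 5)) = Add(411, Mul(Rational(11, 7), 5)) = Add(411, Rational(55, 7)) = Rational(2932, 7)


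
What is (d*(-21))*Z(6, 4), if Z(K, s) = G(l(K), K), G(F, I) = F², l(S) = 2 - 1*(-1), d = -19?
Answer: 3591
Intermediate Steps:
l(S) = 3 (l(S) = 2 + 1 = 3)
Z(K, s) = 9 (Z(K, s) = 3² = 9)
(d*(-21))*Z(6, 4) = -19*(-21)*9 = 399*9 = 3591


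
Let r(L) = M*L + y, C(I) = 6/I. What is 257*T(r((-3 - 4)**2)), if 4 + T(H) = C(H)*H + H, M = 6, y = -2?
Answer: 75558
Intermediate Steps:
r(L) = -2 + 6*L (r(L) = 6*L - 2 = -2 + 6*L)
T(H) = 2 + H (T(H) = -4 + ((6/H)*H + H) = -4 + (6 + H) = 2 + H)
257*T(r((-3 - 4)**2)) = 257*(2 + (-2 + 6*(-3 - 4)**2)) = 257*(2 + (-2 + 6*(-7)**2)) = 257*(2 + (-2 + 6*49)) = 257*(2 + (-2 + 294)) = 257*(2 + 292) = 257*294 = 75558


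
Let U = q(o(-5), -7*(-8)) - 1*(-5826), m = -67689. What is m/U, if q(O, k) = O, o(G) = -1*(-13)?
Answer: -67689/5839 ≈ -11.593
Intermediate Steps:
o(G) = 13
U = 5839 (U = 13 - 1*(-5826) = 13 + 5826 = 5839)
m/U = -67689/5839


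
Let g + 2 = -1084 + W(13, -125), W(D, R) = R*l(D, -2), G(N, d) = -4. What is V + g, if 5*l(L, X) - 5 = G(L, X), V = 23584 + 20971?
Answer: 43444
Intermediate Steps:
V = 44555
l(L, X) = ⅕ (l(L, X) = 1 + (⅕)*(-4) = 1 - ⅘ = ⅕)
W(D, R) = R/5 (W(D, R) = R*(⅕) = R/5)
g = -1111 (g = -2 + (-1084 + (⅕)*(-125)) = -2 + (-1084 - 25) = -2 - 1109 = -1111)
V + g = 44555 - 1111 = 43444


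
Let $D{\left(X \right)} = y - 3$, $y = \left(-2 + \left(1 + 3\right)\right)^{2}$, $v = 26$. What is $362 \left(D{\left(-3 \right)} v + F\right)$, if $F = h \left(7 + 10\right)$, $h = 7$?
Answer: $52490$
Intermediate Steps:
$y = 4$ ($y = \left(-2 + 4\right)^{2} = 2^{2} = 4$)
$D{\left(X \right)} = 1$ ($D{\left(X \right)} = 4 - 3 = 1$)
$F = 119$ ($F = 7 \left(7 + 10\right) = 7 \cdot 17 = 119$)
$362 \left(D{\left(-3 \right)} v + F\right) = 362 \left(1 \cdot 26 + 119\right) = 362 \left(26 + 119\right) = 362 \cdot 145 = 52490$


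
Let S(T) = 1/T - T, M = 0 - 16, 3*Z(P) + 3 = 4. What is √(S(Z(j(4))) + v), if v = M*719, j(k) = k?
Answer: 2*I*√25878/3 ≈ 107.24*I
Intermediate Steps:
Z(P) = ⅓ (Z(P) = -1 + (⅓)*4 = -1 + 4/3 = ⅓)
M = -16
v = -11504 (v = -16*719 = -11504)
√(S(Z(j(4))) + v) = √((1/(⅓) - 1*⅓) - 11504) = √((3 - ⅓) - 11504) = √(8/3 - 11504) = √(-34504/3) = 2*I*√25878/3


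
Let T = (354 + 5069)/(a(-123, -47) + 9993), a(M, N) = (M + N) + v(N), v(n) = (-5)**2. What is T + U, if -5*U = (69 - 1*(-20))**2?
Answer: -77978893/49240 ≈ -1583.6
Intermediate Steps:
v(n) = 25
a(M, N) = 25 + M + N (a(M, N) = (M + N) + 25 = 25 + M + N)
T = 5423/9848 (T = (354 + 5069)/((25 - 123 - 47) + 9993) = 5423/(-145 + 9993) = 5423/9848 ≈ 0.55067)
U = -7921/5 (U = -(69 - 1*(-20))**2/5 = -(69 + 20)**2/5 = -1/5*89**2 = -1/5*7921 = -7921/5 ≈ -1584.2)
T + U = 5423/9848 - 7921/5 = -77978893/49240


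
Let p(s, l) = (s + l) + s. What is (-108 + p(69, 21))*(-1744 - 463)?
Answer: -112557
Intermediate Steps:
p(s, l) = l + 2*s (p(s, l) = (l + s) + s = l + 2*s)
(-108 + p(69, 21))*(-1744 - 463) = (-108 + (21 + 2*69))*(-1744 - 463) = (-108 + (21 + 138))*(-2207) = (-108 + 159)*(-2207) = 51*(-2207) = -112557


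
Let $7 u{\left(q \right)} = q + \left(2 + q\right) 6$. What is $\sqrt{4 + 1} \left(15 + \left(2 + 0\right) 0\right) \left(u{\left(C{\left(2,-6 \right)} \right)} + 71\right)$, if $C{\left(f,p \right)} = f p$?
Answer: $\frac{6375 \sqrt{5}}{7} \approx 2036.4$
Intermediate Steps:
$u{\left(q \right)} = \frac{12}{7} + q$ ($u{\left(q \right)} = \frac{q + \left(2 + q\right) 6}{7} = \frac{q + \left(12 + 6 q\right)}{7} = \frac{12 + 7 q}{7} = \frac{12}{7} + q$)
$\sqrt{4 + 1} \left(15 + \left(2 + 0\right) 0\right) \left(u{\left(C{\left(2,-6 \right)} \right)} + 71\right) = \sqrt{4 + 1} \left(15 + \left(2 + 0\right) 0\right) \left(\left(\frac{12}{7} + 2 \left(-6\right)\right) + 71\right) = \sqrt{5} \left(15 + 2 \cdot 0\right) \left(\left(\frac{12}{7} - 12\right) + 71\right) = \sqrt{5} \left(15 + 0\right) \left(- \frac{72}{7} + 71\right) = \sqrt{5} \cdot 15 \cdot \frac{425}{7} = 15 \sqrt{5} \cdot \frac{425}{7} = \frac{6375 \sqrt{5}}{7}$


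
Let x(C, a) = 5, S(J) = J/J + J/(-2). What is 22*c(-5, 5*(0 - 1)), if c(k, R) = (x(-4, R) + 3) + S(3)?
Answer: 165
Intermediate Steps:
S(J) = 1 - J/2 (S(J) = 1 + J*(-1/2) = 1 - J/2)
c(k, R) = 15/2 (c(k, R) = (5 + 3) + (1 - 1/2*3) = 8 + (1 - 3/2) = 8 - 1/2 = 15/2)
22*c(-5, 5*(0 - 1)) = 22*(15/2) = 165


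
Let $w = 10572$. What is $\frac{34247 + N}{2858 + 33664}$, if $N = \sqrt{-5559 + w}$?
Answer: $\frac{34247}{36522} + \frac{\sqrt{557}}{12174} \approx 0.93965$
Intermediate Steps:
$N = 3 \sqrt{557}$ ($N = \sqrt{-5559 + 10572} = \sqrt{5013} = 3 \sqrt{557} \approx 70.802$)
$\frac{34247 + N}{2858 + 33664} = \frac{34247 + 3 \sqrt{557}}{2858 + 33664} = \frac{34247 + 3 \sqrt{557}}{36522} = \left(34247 + 3 \sqrt{557}\right) \frac{1}{36522} = \frac{34247}{36522} + \frac{\sqrt{557}}{12174}$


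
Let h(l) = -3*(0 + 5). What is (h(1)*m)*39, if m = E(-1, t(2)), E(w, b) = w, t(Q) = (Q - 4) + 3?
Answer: 585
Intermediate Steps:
h(l) = -15 (h(l) = -3*5 = -15)
t(Q) = -1 + Q (t(Q) = (-4 + Q) + 3 = -1 + Q)
m = -1
(h(1)*m)*39 = -15*(-1)*39 = 15*39 = 585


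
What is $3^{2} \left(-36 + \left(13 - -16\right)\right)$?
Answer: $-63$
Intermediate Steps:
$3^{2} \left(-36 + \left(13 - -16\right)\right) = 9 \left(-36 + \left(13 + 16\right)\right) = 9 \left(-36 + 29\right) = 9 \left(-7\right) = -63$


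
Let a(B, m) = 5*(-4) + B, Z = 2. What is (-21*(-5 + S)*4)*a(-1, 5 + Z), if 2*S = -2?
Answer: -10584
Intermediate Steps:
S = -1 (S = (½)*(-2) = -1)
a(B, m) = -20 + B
(-21*(-5 + S)*4)*a(-1, 5 + Z) = (-21*(-5 - 1)*4)*(-20 - 1) = -(-126)*4*(-21) = -21*(-24)*(-21) = 504*(-21) = -10584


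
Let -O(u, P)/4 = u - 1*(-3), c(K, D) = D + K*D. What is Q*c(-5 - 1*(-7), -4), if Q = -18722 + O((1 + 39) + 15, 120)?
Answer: 227448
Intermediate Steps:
c(K, D) = D + D*K
O(u, P) = -12 - 4*u (O(u, P) = -4*(u - 1*(-3)) = -4*(u + 3) = -4*(3 + u) = -12 - 4*u)
Q = -18954 (Q = -18722 + (-12 - 4*((1 + 39) + 15)) = -18722 + (-12 - 4*(40 + 15)) = -18722 + (-12 - 4*55) = -18722 + (-12 - 220) = -18722 - 232 = -18954)
Q*c(-5 - 1*(-7), -4) = -(-75816)*(1 + (-5 - 1*(-7))) = -(-75816)*(1 + (-5 + 7)) = -(-75816)*(1 + 2) = -(-75816)*3 = -18954*(-12) = 227448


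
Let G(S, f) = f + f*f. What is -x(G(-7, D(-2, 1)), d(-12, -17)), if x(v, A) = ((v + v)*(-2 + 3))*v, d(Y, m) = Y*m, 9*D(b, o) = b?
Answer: -392/6561 ≈ -0.059747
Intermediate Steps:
D(b, o) = b/9
G(S, f) = f + f²
x(v, A) = 2*v² (x(v, A) = ((2*v)*1)*v = (2*v)*v = 2*v²)
-x(G(-7, D(-2, 1)), d(-12, -17)) = -2*(((⅑)*(-2))*(1 + (⅑)*(-2)))² = -2*(-2*(1 - 2/9)/9)² = -2*(-2/9*7/9)² = -2*(-14/81)² = -2*196/6561 = -1*392/6561 = -392/6561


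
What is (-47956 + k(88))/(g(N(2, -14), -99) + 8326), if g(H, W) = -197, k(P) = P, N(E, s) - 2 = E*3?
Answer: -47868/8129 ≈ -5.8885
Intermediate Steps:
N(E, s) = 2 + 3*E (N(E, s) = 2 + E*3 = 2 + 3*E)
(-47956 + k(88))/(g(N(2, -14), -99) + 8326) = (-47956 + 88)/(-197 + 8326) = -47868/8129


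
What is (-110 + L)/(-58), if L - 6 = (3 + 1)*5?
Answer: 42/29 ≈ 1.4483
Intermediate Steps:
L = 26 (L = 6 + (3 + 1)*5 = 6 + 4*5 = 6 + 20 = 26)
(-110 + L)/(-58) = (-110 + 26)/(-58) = -1/58*(-84) = 42/29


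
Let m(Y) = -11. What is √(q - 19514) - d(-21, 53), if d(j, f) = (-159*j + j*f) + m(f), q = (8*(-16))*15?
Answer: -2215 + I*√21434 ≈ -2215.0 + 146.4*I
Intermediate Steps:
q = -1920 (q = -128*15 = -1920)
d(j, f) = -11 - 159*j + f*j (d(j, f) = (-159*j + j*f) - 11 = (-159*j + f*j) - 11 = -11 - 159*j + f*j)
√(q - 19514) - d(-21, 53) = √(-1920 - 19514) - (-11 - 159*(-21) + 53*(-21)) = √(-21434) - (-11 + 3339 - 1113) = I*√21434 - 1*2215 = I*√21434 - 2215 = -2215 + I*√21434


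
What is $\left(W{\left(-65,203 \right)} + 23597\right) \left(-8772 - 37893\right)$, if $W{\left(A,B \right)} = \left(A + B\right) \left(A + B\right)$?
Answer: $-1989842265$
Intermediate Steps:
$W{\left(A,B \right)} = \left(A + B\right)^{2}$
$\left(W{\left(-65,203 \right)} + 23597\right) \left(-8772 - 37893\right) = \left(\left(-65 + 203\right)^{2} + 23597\right) \left(-8772 - 37893\right) = \left(138^{2} + 23597\right) \left(-46665\right) = \left(19044 + 23597\right) \left(-46665\right) = 42641 \left(-46665\right) = -1989842265$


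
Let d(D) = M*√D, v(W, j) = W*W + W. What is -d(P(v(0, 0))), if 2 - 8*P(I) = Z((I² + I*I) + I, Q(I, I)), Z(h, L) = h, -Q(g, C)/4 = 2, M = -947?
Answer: 947/2 ≈ 473.50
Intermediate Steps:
Q(g, C) = -8 (Q(g, C) = -4*2 = -8)
v(W, j) = W + W² (v(W, j) = W² + W = W + W²)
P(I) = ¼ - I²/4 - I/8 (P(I) = ¼ - ((I² + I*I) + I)/8 = ¼ - ((I² + I²) + I)/8 = ¼ - (2*I² + I)/8 = ¼ - (I + 2*I²)/8 = ¼ + (-I²/4 - I/8) = ¼ - I²/4 - I/8)
d(D) = -947*√D
-d(P(v(0, 0))) = -(-947)*√(¼ - 0*(1 + 0)*(1 + 2*(0*(1 + 0)))/8) = -(-947)*√(¼ - 0*1*(1 + 2*(0*1))/8) = -(-947)*√(¼ - ⅛*0*(1 + 2*0)) = -(-947)*√(¼ - ⅛*0*(1 + 0)) = -(-947)*√(¼ - ⅛*0*1) = -(-947)*√(¼ + 0) = -(-947)*√(¼) = -(-947)/2 = -1*(-947/2) = 947/2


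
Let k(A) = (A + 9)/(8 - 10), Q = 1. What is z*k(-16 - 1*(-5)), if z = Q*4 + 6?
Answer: 10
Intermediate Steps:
k(A) = -9/2 - A/2 (k(A) = (9 + A)/(-2) = (9 + A)*(-½) = -9/2 - A/2)
z = 10 (z = 1*4 + 6 = 4 + 6 = 10)
z*k(-16 - 1*(-5)) = 10*(-9/2 - (-16 - 1*(-5))/2) = 10*(-9/2 - (-16 + 5)/2) = 10*(-9/2 - ½*(-11)) = 10*(-9/2 + 11/2) = 10*1 = 10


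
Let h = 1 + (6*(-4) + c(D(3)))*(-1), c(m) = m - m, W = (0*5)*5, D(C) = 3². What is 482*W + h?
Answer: 25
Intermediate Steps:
D(C) = 9
W = 0 (W = 0*5 = 0)
c(m) = 0
h = 25 (h = 1 + (6*(-4) + 0)*(-1) = 1 + (-24 + 0)*(-1) = 1 - 24*(-1) = 1 + 24 = 25)
482*W + h = 482*0 + 25 = 0 + 25 = 25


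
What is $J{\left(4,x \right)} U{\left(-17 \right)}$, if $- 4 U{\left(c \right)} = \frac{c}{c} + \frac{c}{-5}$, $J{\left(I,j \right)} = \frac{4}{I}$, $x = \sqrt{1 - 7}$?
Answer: $- \frac{11}{10} \approx -1.1$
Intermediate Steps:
$x = i \sqrt{6}$ ($x = \sqrt{-6} = i \sqrt{6} \approx 2.4495 i$)
$U{\left(c \right)} = - \frac{1}{4} + \frac{c}{20}$ ($U{\left(c \right)} = - \frac{\frac{c}{c} + \frac{c}{-5}}{4} = - \frac{1 + c \left(- \frac{1}{5}\right)}{4} = - \frac{1 - \frac{c}{5}}{4} = - \frac{1}{4} + \frac{c}{20}$)
$J{\left(4,x \right)} U{\left(-17 \right)} = \frac{4}{4} \left(- \frac{1}{4} + \frac{1}{20} \left(-17\right)\right) = 4 \cdot \frac{1}{4} \left(- \frac{1}{4} - \frac{17}{20}\right) = 1 \left(- \frac{11}{10}\right) = - \frac{11}{10}$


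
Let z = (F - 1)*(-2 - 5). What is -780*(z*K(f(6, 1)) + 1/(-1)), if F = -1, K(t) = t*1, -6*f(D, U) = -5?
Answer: -8320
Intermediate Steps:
f(D, U) = ⅚ (f(D, U) = -⅙*(-5) = ⅚)
K(t) = t
z = 14 (z = (-1 - 1)*(-2 - 5) = -2*(-7) = 14)
-780*(z*K(f(6, 1)) + 1/(-1)) = -780*(14*(⅚) + 1/(-1)) = -780*(35/3 - 1) = -780*32/3 = -8320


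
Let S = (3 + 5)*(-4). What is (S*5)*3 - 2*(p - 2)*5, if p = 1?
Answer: -470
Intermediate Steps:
S = -32 (S = 8*(-4) = -32)
(S*5)*3 - 2*(p - 2)*5 = -32*5*3 - 2*(1 - 2)*5 = -160*3 - 2*(-1)*5 = -480 + 2*5 = -480 + 10 = -470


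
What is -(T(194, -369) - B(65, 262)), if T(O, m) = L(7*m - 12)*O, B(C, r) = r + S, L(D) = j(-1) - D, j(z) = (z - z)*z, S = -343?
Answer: -503511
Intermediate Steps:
j(z) = 0 (j(z) = 0*z = 0)
L(D) = -D (L(D) = 0 - D = -D)
B(C, r) = -343 + r (B(C, r) = r - 343 = -343 + r)
T(O, m) = O*(12 - 7*m) (T(O, m) = (-(7*m - 12))*O = (-(-12 + 7*m))*O = (12 - 7*m)*O = O*(12 - 7*m))
-(T(194, -369) - B(65, 262)) = -(194*(12 - 7*(-369)) - (-343 + 262)) = -(194*(12 + 2583) - 1*(-81)) = -(194*2595 + 81) = -(503430 + 81) = -1*503511 = -503511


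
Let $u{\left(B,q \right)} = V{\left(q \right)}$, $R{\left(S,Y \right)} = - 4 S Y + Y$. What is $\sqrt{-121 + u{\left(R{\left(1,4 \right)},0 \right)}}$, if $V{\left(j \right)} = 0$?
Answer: $11 i \approx 11.0 i$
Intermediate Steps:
$R{\left(S,Y \right)} = Y - 4 S Y$ ($R{\left(S,Y \right)} = - 4 S Y + Y = Y - 4 S Y$)
$u{\left(B,q \right)} = 0$
$\sqrt{-121 + u{\left(R{\left(1,4 \right)},0 \right)}} = \sqrt{-121 + 0} = \sqrt{-121} = 11 i$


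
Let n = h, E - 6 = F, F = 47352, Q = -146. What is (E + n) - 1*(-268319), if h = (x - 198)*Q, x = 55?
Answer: 336555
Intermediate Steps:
h = 20878 (h = (55 - 198)*(-146) = -143*(-146) = 20878)
E = 47358 (E = 6 + 47352 = 47358)
n = 20878
(E + n) - 1*(-268319) = (47358 + 20878) - 1*(-268319) = 68236 + 268319 = 336555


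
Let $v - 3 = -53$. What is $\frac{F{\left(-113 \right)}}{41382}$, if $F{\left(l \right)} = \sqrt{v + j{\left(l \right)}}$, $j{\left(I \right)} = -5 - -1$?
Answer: $\frac{i \sqrt{6}}{13794} \approx 0.00017758 i$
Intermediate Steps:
$v = -50$ ($v = 3 - 53 = -50$)
$j{\left(I \right)} = -4$ ($j{\left(I \right)} = -5 + 1 = -4$)
$F{\left(l \right)} = 3 i \sqrt{6}$ ($F{\left(l \right)} = \sqrt{-50 - 4} = \sqrt{-54} = 3 i \sqrt{6}$)
$\frac{F{\left(-113 \right)}}{41382} = \frac{3 i \sqrt{6}}{41382} = 3 i \sqrt{6} \cdot \frac{1}{41382} = \frac{i \sqrt{6}}{13794}$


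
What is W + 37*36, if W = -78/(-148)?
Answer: 98607/74 ≈ 1332.5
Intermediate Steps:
W = 39/74 (W = -78*(-1/148) = 39/74 ≈ 0.52703)
W + 37*36 = 39/74 + 37*36 = 39/74 + 1332 = 98607/74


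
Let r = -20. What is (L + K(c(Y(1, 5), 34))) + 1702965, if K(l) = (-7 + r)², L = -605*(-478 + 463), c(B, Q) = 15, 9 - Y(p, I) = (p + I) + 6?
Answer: 1712769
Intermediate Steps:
Y(p, I) = 3 - I - p (Y(p, I) = 9 - ((p + I) + 6) = 9 - ((I + p) + 6) = 9 - (6 + I + p) = 9 + (-6 - I - p) = 3 - I - p)
L = 9075 (L = -605*(-15) = 9075)
K(l) = 729 (K(l) = (-7 - 20)² = (-27)² = 729)
(L + K(c(Y(1, 5), 34))) + 1702965 = (9075 + 729) + 1702965 = 9804 + 1702965 = 1712769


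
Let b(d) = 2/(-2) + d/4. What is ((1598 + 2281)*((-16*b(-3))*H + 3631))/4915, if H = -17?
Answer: 2447649/983 ≈ 2490.0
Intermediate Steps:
b(d) = -1 + d/4 (b(d) = 2*(-½) + d*(¼) = -1 + d/4)
((1598 + 2281)*((-16*b(-3))*H + 3631))/4915 = ((1598 + 2281)*(-16*(-1 + (¼)*(-3))*(-17) + 3631))/4915 = (3879*(-16*(-1 - ¾)*(-17) + 3631))*(1/4915) = (3879*(-16*(-7/4)*(-17) + 3631))*(1/4915) = (3879*(28*(-17) + 3631))*(1/4915) = (3879*(-476 + 3631))*(1/4915) = (3879*3155)*(1/4915) = 12238245*(1/4915) = 2447649/983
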